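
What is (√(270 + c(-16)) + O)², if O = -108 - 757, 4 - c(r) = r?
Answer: (865 - √290)² ≈ 7.1905e+5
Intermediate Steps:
c(r) = 4 - r
O = -865
(√(270 + c(-16)) + O)² = (√(270 + (4 - 1*(-16))) - 865)² = (√(270 + (4 + 16)) - 865)² = (√(270 + 20) - 865)² = (√290 - 865)² = (-865 + √290)²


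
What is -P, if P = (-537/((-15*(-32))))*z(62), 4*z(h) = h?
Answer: 5549/320 ≈ 17.341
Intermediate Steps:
z(h) = h/4
P = -5549/320 (P = (-537/((-15*(-32))))*((1/4)*62) = -537/480*(31/2) = -537*1/480*(31/2) = -179/160*31/2 = -5549/320 ≈ -17.341)
-P = -1*(-5549/320) = 5549/320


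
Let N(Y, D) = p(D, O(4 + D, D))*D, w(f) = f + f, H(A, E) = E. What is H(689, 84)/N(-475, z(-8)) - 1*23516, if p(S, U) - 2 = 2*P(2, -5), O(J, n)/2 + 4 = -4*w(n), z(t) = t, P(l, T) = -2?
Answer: -94043/4 ≈ -23511.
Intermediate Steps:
w(f) = 2*f
O(J, n) = -8 - 16*n (O(J, n) = -8 + 2*(-8*n) = -8 - 16*n)
p(S, U) = -2 (p(S, U) = 2 + 2*(-2) = 2 - 4 = -2)
N(Y, D) = -2*D
H(689, 84)/N(-475, z(-8)) - 1*23516 = 84/((-2*(-8))) - 1*23516 = 84/16 - 23516 = 84*(1/16) - 23516 = 21/4 - 23516 = -94043/4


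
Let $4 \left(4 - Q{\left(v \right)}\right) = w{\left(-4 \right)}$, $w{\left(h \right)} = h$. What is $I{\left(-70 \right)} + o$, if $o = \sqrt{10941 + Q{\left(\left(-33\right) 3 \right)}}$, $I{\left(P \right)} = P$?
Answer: $-70 + \sqrt{10946} \approx 34.623$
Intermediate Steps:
$Q{\left(v \right)} = 5$ ($Q{\left(v \right)} = 4 - -1 = 4 + 1 = 5$)
$o = \sqrt{10946}$ ($o = \sqrt{10941 + 5} = \sqrt{10946} \approx 104.62$)
$I{\left(-70 \right)} + o = -70 + \sqrt{10946}$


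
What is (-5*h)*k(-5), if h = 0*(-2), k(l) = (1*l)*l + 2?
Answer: 0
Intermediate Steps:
k(l) = 2 + l² (k(l) = l*l + 2 = l² + 2 = 2 + l²)
h = 0
(-5*h)*k(-5) = (-5*0)*(2 + (-5)²) = 0*(2 + 25) = 0*27 = 0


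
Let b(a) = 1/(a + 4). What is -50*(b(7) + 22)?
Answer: -12150/11 ≈ -1104.5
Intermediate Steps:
b(a) = 1/(4 + a)
-50*(b(7) + 22) = -50*(1/(4 + 7) + 22) = -50*(1/11 + 22) = -50*243/11 = -12150/11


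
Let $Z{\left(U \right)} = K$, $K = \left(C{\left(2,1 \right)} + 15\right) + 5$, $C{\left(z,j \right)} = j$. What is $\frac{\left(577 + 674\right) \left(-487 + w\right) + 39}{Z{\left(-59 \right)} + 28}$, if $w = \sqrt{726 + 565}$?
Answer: $- \frac{609198}{49} + \frac{1251 \sqrt{1291}}{49} \approx -11515.0$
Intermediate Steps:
$w = \sqrt{1291} \approx 35.93$
$K = 21$ ($K = \left(1 + 15\right) + 5 = 16 + 5 = 21$)
$Z{\left(U \right)} = 21$
$\frac{\left(577 + 674\right) \left(-487 + w\right) + 39}{Z{\left(-59 \right)} + 28} = \frac{\left(577 + 674\right) \left(-487 + \sqrt{1291}\right) + 39}{21 + 28} = \frac{1251 \left(-487 + \sqrt{1291}\right) + 39}{49} = \left(\left(-609237 + 1251 \sqrt{1291}\right) + 39\right) \frac{1}{49} = \left(-609198 + 1251 \sqrt{1291}\right) \frac{1}{49} = - \frac{609198}{49} + \frac{1251 \sqrt{1291}}{49}$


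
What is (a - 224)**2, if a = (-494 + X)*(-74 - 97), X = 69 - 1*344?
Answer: 17233125625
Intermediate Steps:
X = -275 (X = 69 - 344 = -275)
a = 131499 (a = (-494 - 275)*(-74 - 97) = -769*(-171) = 131499)
(a - 224)**2 = (131499 - 224)**2 = 131275**2 = 17233125625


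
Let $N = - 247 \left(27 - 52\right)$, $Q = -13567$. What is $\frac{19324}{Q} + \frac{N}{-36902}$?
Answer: $- \frac{796870473}{500649434} \approx -1.5917$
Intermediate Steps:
$N = 6175$ ($N = - 247 \left(27 - 52\right) = \left(-247\right) \left(-25\right) = 6175$)
$\frac{19324}{Q} + \frac{N}{-36902} = \frac{19324}{-13567} + \frac{6175}{-36902} = 19324 \left(- \frac{1}{13567}\right) + 6175 \left(- \frac{1}{36902}\right) = - \frac{19324}{13567} - \frac{6175}{36902} = - \frac{796870473}{500649434}$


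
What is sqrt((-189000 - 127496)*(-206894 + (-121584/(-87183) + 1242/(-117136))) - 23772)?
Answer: sqrt(329330893271512803354701974)/70918527 ≈ 2.5589e+5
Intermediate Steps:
sqrt((-189000 - 127496)*(-206894 + (-121584/(-87183) + 1242/(-117136))) - 23772) = sqrt(-316496*(-206894 + (-121584*(-1/87183) + 1242*(-1/117136))) - 23772) = sqrt(-316496*(-206894 + (40528/29061 - 621/58568)) - 23772) = sqrt(-316496*(-206894 + 2355597023/1702044648) - 23772) = sqrt(-316496*(-352140469806289/1702044648) - 23772) = sqrt(13931381266476405418/212755581 - 23772) = sqrt(13931376208850733886/212755581) = sqrt(329330893271512803354701974)/70918527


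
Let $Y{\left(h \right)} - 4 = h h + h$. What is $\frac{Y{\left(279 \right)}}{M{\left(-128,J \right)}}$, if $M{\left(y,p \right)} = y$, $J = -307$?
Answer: $- \frac{19531}{32} \approx -610.34$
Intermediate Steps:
$Y{\left(h \right)} = 4 + h + h^{2}$ ($Y{\left(h \right)} = 4 + \left(h h + h\right) = 4 + \left(h^{2} + h\right) = 4 + \left(h + h^{2}\right) = 4 + h + h^{2}$)
$\frac{Y{\left(279 \right)}}{M{\left(-128,J \right)}} = \frac{4 + 279 + 279^{2}}{-128} = \left(4 + 279 + 77841\right) \left(- \frac{1}{128}\right) = 78124 \left(- \frac{1}{128}\right) = - \frac{19531}{32}$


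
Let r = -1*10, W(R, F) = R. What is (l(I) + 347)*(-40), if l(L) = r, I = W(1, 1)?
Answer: -13480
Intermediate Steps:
r = -10
I = 1
l(L) = -10
(l(I) + 347)*(-40) = (-10 + 347)*(-40) = 337*(-40) = -13480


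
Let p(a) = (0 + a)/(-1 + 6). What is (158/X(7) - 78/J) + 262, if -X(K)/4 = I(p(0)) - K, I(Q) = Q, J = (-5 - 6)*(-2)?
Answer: 40671/154 ≈ 264.10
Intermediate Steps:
p(a) = a/5
J = 22 (J = -11*(-2) = 22)
X(K) = 4*K (X(K) = -4*((1/5)*0 - K) = -4*(0 - K) = -(-4)*K = 4*K)
(158/X(7) - 78/J) + 262 = (158/((4*7)) - 78/22) + 262 = (158/28 - 78*1/22) + 262 = (158*(1/28) - 39/11) + 262 = (79/14 - 39/11) + 262 = 323/154 + 262 = 40671/154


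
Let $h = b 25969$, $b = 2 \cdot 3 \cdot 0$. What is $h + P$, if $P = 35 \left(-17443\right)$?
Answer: $-610505$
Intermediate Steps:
$P = -610505$
$b = 0$ ($b = 6 \cdot 0 = 0$)
$h = 0$ ($h = 0 \cdot 25969 = 0$)
$h + P = 0 - 610505 = -610505$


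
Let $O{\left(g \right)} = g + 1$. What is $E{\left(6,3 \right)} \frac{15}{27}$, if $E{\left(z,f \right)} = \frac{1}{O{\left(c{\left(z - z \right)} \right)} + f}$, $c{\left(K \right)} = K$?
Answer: $\frac{5}{36} \approx 0.13889$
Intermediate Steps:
$O{\left(g \right)} = 1 + g$
$E{\left(z,f \right)} = \frac{1}{1 + f}$ ($E{\left(z,f \right)} = \frac{1}{\left(1 + \left(z - z\right)\right) + f} = \frac{1}{\left(1 + 0\right) + f} = \frac{1}{1 + f}$)
$E{\left(6,3 \right)} \frac{15}{27} = \frac{15 \cdot \frac{1}{27}}{1 + 3} = \frac{15 \cdot \frac{1}{27}}{4} = \frac{1}{4} \cdot \frac{5}{9} = \frac{5}{36}$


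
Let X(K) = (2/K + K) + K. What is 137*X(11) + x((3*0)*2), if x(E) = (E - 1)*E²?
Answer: 33428/11 ≈ 3038.9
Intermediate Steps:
X(K) = 2*K + 2/K (X(K) = (K + 2/K) + K = 2*K + 2/K)
x(E) = E²*(-1 + E) (x(E) = (-1 + E)*E² = E²*(-1 + E))
137*X(11) + x((3*0)*2) = 137*(2*11 + 2/11) + ((3*0)*2)²*(-1 + (3*0)*2) = 137*(22 + 2*(1/11)) + (0*2)²*(-1 + 0*2) = 137*(22 + 2/11) + 0²*(-1 + 0) = 137*(244/11) + 0*(-1) = 33428/11 + 0 = 33428/11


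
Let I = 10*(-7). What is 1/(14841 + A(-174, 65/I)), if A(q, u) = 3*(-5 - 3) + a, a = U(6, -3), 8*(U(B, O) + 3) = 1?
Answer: 8/118513 ≈ 6.7503e-5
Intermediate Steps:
U(B, O) = -23/8 (U(B, O) = -3 + (⅛)*1 = -3 + ⅛ = -23/8)
I = -70
a = -23/8 ≈ -2.8750
A(q, u) = -215/8 (A(q, u) = 3*(-5 - 3) - 23/8 = 3*(-8) - 23/8 = -24 - 23/8 = -215/8)
1/(14841 + A(-174, 65/I)) = 1/(14841 - 215/8) = 1/(118513/8) = 8/118513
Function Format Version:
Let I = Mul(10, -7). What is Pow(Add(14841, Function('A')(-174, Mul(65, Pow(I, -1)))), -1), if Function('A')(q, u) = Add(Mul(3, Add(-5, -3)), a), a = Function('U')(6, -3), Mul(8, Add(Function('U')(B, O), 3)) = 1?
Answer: Rational(8, 118513) ≈ 6.7503e-5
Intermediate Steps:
Function('U')(B, O) = Rational(-23, 8) (Function('U')(B, O) = Add(-3, Mul(Rational(1, 8), 1)) = Add(-3, Rational(1, 8)) = Rational(-23, 8))
I = -70
a = Rational(-23, 8) ≈ -2.8750
Function('A')(q, u) = Rational(-215, 8) (Function('A')(q, u) = Add(Mul(3, Add(-5, -3)), Rational(-23, 8)) = Add(Mul(3, -8), Rational(-23, 8)) = Add(-24, Rational(-23, 8)) = Rational(-215, 8))
Pow(Add(14841, Function('A')(-174, Mul(65, Pow(I, -1)))), -1) = Pow(Add(14841, Rational(-215, 8)), -1) = Pow(Rational(118513, 8), -1) = Rational(8, 118513)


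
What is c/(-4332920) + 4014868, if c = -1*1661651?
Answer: 17396103516211/4332920 ≈ 4.0149e+6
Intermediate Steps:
c = -1661651
c/(-4332920) + 4014868 = -1661651/(-4332920) + 4014868 = -1661651*(-1/4332920) + 4014868 = 1661651/4332920 + 4014868 = 17396103516211/4332920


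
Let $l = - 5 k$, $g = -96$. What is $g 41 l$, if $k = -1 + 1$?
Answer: $0$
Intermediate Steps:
$k = 0$
$l = 0$ ($l = \left(-5\right) 0 = 0$)
$g 41 l = \left(-96\right) 41 \cdot 0 = \left(-3936\right) 0 = 0$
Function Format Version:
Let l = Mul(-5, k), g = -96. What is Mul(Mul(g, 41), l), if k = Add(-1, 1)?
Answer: 0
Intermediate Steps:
k = 0
l = 0 (l = Mul(-5, 0) = 0)
Mul(Mul(g, 41), l) = Mul(Mul(-96, 41), 0) = Mul(-3936, 0) = 0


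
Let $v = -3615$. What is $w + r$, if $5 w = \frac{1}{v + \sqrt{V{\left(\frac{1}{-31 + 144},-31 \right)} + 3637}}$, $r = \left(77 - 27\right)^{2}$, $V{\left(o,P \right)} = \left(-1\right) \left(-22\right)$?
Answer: $\frac{32661414277}{13064566} - \frac{\sqrt{3659}}{65322830} \approx 2500.0$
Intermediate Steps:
$V{\left(o,P \right)} = 22$
$r = 2500$ ($r = 50^{2} = 2500$)
$w = \frac{1}{5 \left(-3615 + \sqrt{3659}\right)}$ ($w = \frac{1}{5 \left(-3615 + \sqrt{22 + 3637}\right)} = \frac{1}{5 \left(-3615 + \sqrt{3659}\right)} \approx -5.6267 \cdot 10^{-5}$)
$w + r = \left(- \frac{723}{13064566} - \frac{\sqrt{3659}}{65322830}\right) + 2500 = \frac{32661414277}{13064566} - \frac{\sqrt{3659}}{65322830}$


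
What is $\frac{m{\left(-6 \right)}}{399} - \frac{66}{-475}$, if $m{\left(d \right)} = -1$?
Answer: $\frac{1361}{9975} \approx 0.13644$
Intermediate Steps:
$\frac{m{\left(-6 \right)}}{399} - \frac{66}{-475} = - \frac{1}{399} - \frac{66}{-475} = \left(-1\right) \frac{1}{399} - - \frac{66}{475} = - \frac{1}{399} + \frac{66}{475} = \frac{1361}{9975}$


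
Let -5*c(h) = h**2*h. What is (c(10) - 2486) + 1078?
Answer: -1608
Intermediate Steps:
c(h) = -h**3/5 (c(h) = -h**2*h/5 = -h**3/5)
(c(10) - 2486) + 1078 = (-1/5*10**3 - 2486) + 1078 = (-1/5*1000 - 2486) + 1078 = (-200 - 2486) + 1078 = -2686 + 1078 = -1608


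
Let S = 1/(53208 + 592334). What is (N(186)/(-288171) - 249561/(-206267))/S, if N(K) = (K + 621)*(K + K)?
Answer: 716843151285994/6604463073 ≈ 1.0854e+5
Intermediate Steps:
N(K) = 2*K*(621 + K) (N(K) = (621 + K)*(2*K) = 2*K*(621 + K))
S = 1/645542 ≈ 1.5491e-6
(N(186)/(-288171) - 249561/(-206267))/S = ((2*186*(621 + 186))/(-288171) - 249561/(-206267))/(1/645542) = ((2*186*807)*(-1/288171) - 249561*(-1/206267))*645542 = (300204*(-1/288171) + 249561/206267)*645542 = (-33356/32019 + 249561/206267)*645542 = (1110451607/6604463073)*645542 = 716843151285994/6604463073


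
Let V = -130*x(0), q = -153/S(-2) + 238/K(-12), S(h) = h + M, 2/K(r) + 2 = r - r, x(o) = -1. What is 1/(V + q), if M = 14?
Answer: -4/483 ≈ -0.0082816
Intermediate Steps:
K(r) = -1 (K(r) = 2/(-2 + (r - r)) = 2/(-2 + 0) = 2/(-2) = 2*(-1/2) = -1)
S(h) = 14 + h (S(h) = h + 14 = 14 + h)
q = -1003/4 (q = -153/(14 - 2) + 238/(-1) = -153/12 + 238*(-1) = -153*1/12 - 238 = -51/4 - 238 = -1003/4 ≈ -250.75)
V = 130 (V = -130*(-1) = 130)
1/(V + q) = 1/(130 - 1003/4) = 1/(-483/4) = -4/483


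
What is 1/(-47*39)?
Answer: -1/1833 ≈ -0.00054555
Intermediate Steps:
1/(-47*39) = -1/47*1/39 = -1/1833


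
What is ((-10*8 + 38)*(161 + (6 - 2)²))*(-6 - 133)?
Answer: 1033326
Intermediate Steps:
((-10*8 + 38)*(161 + (6 - 2)²))*(-6 - 133) = ((-80 + 38)*(161 + 4²))*(-139) = -42*(161 + 16)*(-139) = -42*177*(-139) = -7434*(-139) = 1033326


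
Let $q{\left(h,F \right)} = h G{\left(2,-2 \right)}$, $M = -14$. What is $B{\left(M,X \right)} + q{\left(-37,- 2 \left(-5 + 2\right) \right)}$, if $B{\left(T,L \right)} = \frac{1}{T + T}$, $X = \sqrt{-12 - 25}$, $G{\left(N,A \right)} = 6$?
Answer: $- \frac{6217}{28} \approx -222.04$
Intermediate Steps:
$X = i \sqrt{37}$ ($X = \sqrt{-37} = i \sqrt{37} \approx 6.0828 i$)
$q{\left(h,F \right)} = 6 h$ ($q{\left(h,F \right)} = h 6 = 6 h$)
$B{\left(T,L \right)} = \frac{1}{2 T}$
$B{\left(M,X \right)} + q{\left(-37,- 2 \left(-5 + 2\right) \right)} = \frac{1}{2 \left(-14\right)} + 6 \left(-37\right) = \frac{1}{2} \left(- \frac{1}{14}\right) - 222 = - \frac{1}{28} - 222 = - \frac{6217}{28}$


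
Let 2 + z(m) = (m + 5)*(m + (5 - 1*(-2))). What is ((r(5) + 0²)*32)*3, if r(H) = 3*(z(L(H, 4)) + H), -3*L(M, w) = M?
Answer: 5984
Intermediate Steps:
L(M, w) = -M/3
z(m) = -2 + (5 + m)*(7 + m) (z(m) = -2 + (m + 5)*(m + (5 - 1*(-2))) = -2 + (5 + m)*(m + (5 + 2)) = -2 + (5 + m)*(m + 7) = -2 + (5 + m)*(7 + m))
r(H) = 99 - 9*H + H²/3 (r(H) = 3*((33 + (-H/3)² + 12*(-H/3)) + H) = 3*((33 + H²/9 - 4*H) + H) = 3*((33 - 4*H + H²/9) + H) = 3*(33 - 3*H + H²/9) = 99 - 9*H + H²/3)
((r(5) + 0²)*32)*3 = (((99 - 9*5 + (⅓)*5²) + 0²)*32)*3 = (((99 - 45 + (⅓)*25) + 0)*32)*3 = (((99 - 45 + 25/3) + 0)*32)*3 = ((187/3 + 0)*32)*3 = ((187/3)*32)*3 = (5984/3)*3 = 5984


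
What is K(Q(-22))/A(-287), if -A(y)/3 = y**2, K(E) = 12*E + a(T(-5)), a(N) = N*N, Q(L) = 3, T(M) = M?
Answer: -61/247107 ≈ -0.00024686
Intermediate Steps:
a(N) = N**2
K(E) = 25 + 12*E (K(E) = 12*E + (-5)**2 = 12*E + 25 = 25 + 12*E)
A(y) = -3*y**2
K(Q(-22))/A(-287) = (25 + 12*3)/((-3*(-287)**2)) = (25 + 36)/((-3*82369)) = 61/(-247107) = 61*(-1/247107) = -61/247107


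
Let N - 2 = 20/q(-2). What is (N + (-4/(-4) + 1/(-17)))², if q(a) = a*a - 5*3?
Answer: 44100/34969 ≈ 1.2611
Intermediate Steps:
q(a) = -15 + a² (q(a) = a² - 15 = -15 + a²)
N = 2/11 (N = 2 + 20/(-15 + (-2)²) = 2 + 20/(-15 + 4) = 2 + 20/(-11) = 2 + 20*(-1/11) = 2 - 20/11 = 2/11 ≈ 0.18182)
(N + (-4/(-4) + 1/(-17)))² = (2/11 + (-4/(-4) + 1/(-17)))² = (2/11 + (-4*(-¼) + 1*(-1/17)))² = (2/11 + (1 - 1/17))² = (2/11 + 16/17)² = (210/187)² = 44100/34969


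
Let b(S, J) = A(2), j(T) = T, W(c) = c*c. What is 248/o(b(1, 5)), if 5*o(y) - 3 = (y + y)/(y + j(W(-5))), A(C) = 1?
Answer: 403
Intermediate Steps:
W(c) = c**2
b(S, J) = 1
o(y) = 3/5 + 2*y/(5*(25 + y)) (o(y) = 3/5 + ((y + y)/(y + (-5)**2))/5 = 3/5 + ((2*y)/(y + 25))/5 = 3/5 + ((2*y)/(25 + y))/5 = 3/5 + (2*y/(25 + y))/5 = 3/5 + 2*y/(5*(25 + y)))
248/o(b(1, 5)) = 248/(((15 + 1)/(25 + 1))) = 248/((16/26)) = 248/(((1/26)*16)) = 248/(8/13) = 248*(13/8) = 403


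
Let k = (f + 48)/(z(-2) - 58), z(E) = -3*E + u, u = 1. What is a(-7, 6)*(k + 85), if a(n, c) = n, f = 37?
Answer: -1750/3 ≈ -583.33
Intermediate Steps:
z(E) = 1 - 3*E (z(E) = -3*E + 1 = 1 - 3*E)
k = -5/3 (k = (37 + 48)/((1 - 3*(-2)) - 58) = 85/((1 + 6) - 58) = 85/(7 - 58) = 85/(-51) = 85*(-1/51) = -5/3 ≈ -1.6667)
a(-7, 6)*(k + 85) = -7*(-5/3 + 85) = -7*250/3 = -1750/3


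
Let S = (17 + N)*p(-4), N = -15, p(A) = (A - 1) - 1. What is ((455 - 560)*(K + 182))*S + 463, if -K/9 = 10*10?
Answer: -904217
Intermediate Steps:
K = -900 (K = -90*10 = -9*100 = -900)
p(A) = -2 + A (p(A) = (-1 + A) - 1 = -2 + A)
S = -12 (S = (17 - 15)*(-2 - 4) = 2*(-6) = -12)
((455 - 560)*(K + 182))*S + 463 = ((455 - 560)*(-900 + 182))*(-12) + 463 = -105*(-718)*(-12) + 463 = 75390*(-12) + 463 = -904680 + 463 = -904217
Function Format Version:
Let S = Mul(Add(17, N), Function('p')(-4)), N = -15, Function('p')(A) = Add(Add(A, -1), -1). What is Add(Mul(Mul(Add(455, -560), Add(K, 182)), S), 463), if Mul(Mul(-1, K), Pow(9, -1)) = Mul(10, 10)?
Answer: -904217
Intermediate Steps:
K = -900 (K = Mul(-9, Mul(10, 10)) = Mul(-9, 100) = -900)
Function('p')(A) = Add(-2, A) (Function('p')(A) = Add(Add(-1, A), -1) = Add(-2, A))
S = -12 (S = Mul(Add(17, -15), Add(-2, -4)) = Mul(2, -6) = -12)
Add(Mul(Mul(Add(455, -560), Add(K, 182)), S), 463) = Add(Mul(Mul(Add(455, -560), Add(-900, 182)), -12), 463) = Add(Mul(Mul(-105, -718), -12), 463) = Add(Mul(75390, -12), 463) = Add(-904680, 463) = -904217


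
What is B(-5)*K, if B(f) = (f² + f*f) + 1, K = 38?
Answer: 1938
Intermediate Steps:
B(f) = 1 + 2*f² (B(f) = (f² + f²) + 1 = 2*f² + 1 = 1 + 2*f²)
B(-5)*K = (1 + 2*(-5)²)*38 = (1 + 2*25)*38 = (1 + 50)*38 = 51*38 = 1938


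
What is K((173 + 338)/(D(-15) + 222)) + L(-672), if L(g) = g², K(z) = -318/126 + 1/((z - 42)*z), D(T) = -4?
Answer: 5984712071363/13252785 ≈ 4.5158e+5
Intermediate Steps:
K(z) = -53/21 + 1/(z*(-42 + z)) (K(z) = -318*1/126 + 1/((-42 + z)*z) = -53/21 + 1/(z*(-42 + z)))
K((173 + 338)/(D(-15) + 222)) + L(-672) = (21 - 53*(173 + 338)²/(-4 + 222)² + 2226*((173 + 338)/(-4 + 222)))/(21*(((173 + 338)/(-4 + 222)))*(-42 + (173 + 338)/(-4 + 222))) + (-672)² = (21 - 53*(511/218)² + 2226*(511/218))/(21*((511/218))*(-42 + 511/218)) + 451584 = (21 - 53*(511*(1/218))² + 2226*(511*(1/218)))/(21*((511*(1/218)))*(-42 + 511*(1/218))) + 451584 = (21 - 53*(511/218)² + 2226*(511/218))/(21*(511/218)*(-42 + 511/218)) + 451584 = (1/21)*(218/511)*(21 - 53*261121/47524 + 568743/109)/(-8645/218) + 451584 = (1/21)*(218/511)*(-218/8645)*(21 - 13839413/47524 + 568743/109) + 451584 = (1/21)*(218/511)*(-218/8645)*(235130539/47524) + 451584 = -33590077/13252785 + 451584 = 5984712071363/13252785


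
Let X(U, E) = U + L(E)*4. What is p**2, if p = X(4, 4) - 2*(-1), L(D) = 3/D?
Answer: 81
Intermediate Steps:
X(U, E) = U + 12/E (X(U, E) = U + (3/E)*4 = U + 12/E)
p = 9 (p = (4 + 12/4) - 2*(-1) = (4 + 12*(1/4)) + 2 = (4 + 3) + 2 = 7 + 2 = 9)
p**2 = 9**2 = 81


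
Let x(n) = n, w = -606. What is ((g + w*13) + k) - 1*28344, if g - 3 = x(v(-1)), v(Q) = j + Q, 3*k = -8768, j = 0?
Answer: -117428/3 ≈ -39143.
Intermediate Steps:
k = -8768/3 (k = (1/3)*(-8768) = -8768/3 ≈ -2922.7)
v(Q) = Q (v(Q) = 0 + Q = Q)
g = 2 (g = 3 - 1 = 2)
((g + w*13) + k) - 1*28344 = ((2 - 606*13) - 8768/3) - 1*28344 = ((2 - 7878) - 8768/3) - 28344 = (-7876 - 8768/3) - 28344 = -32396/3 - 28344 = -117428/3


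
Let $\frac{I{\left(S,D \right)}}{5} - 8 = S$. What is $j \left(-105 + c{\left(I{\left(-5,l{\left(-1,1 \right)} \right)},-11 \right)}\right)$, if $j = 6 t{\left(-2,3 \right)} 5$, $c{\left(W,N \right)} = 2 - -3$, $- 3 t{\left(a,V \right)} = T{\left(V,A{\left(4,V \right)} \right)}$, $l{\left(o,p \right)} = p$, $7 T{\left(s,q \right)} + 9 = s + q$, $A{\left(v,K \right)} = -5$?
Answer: $- \frac{11000}{7} \approx -1571.4$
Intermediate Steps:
$T{\left(s,q \right)} = - \frac{9}{7} + \frac{q}{7} + \frac{s}{7}$ ($T{\left(s,q \right)} = - \frac{9}{7} + \frac{s + q}{7} = - \frac{9}{7} + \frac{q + s}{7} = - \frac{9}{7} + \left(\frac{q}{7} + \frac{s}{7}\right) = - \frac{9}{7} + \frac{q}{7} + \frac{s}{7}$)
$I{\left(S,D \right)} = 40 + 5 S$
$t{\left(a,V \right)} = \frac{2}{3} - \frac{V}{21}$ ($t{\left(a,V \right)} = - \frac{- \frac{9}{7} + \frac{1}{7} \left(-5\right) + \frac{V}{7}}{3} = - \frac{- \frac{9}{7} - \frac{5}{7} + \frac{V}{7}}{3} = - \frac{-2 + \frac{V}{7}}{3} = \frac{2}{3} - \frac{V}{21}$)
$c{\left(W,N \right)} = 5$ ($c{\left(W,N \right)} = 2 + 3 = 5$)
$j = \frac{110}{7}$ ($j = 6 \left(\frac{2}{3} - \frac{1}{7}\right) 5 = 6 \cdot \frac{11}{21} \cdot 5 = \frac{22}{7} \cdot 5 = \frac{110}{7} \approx 15.714$)
$j \left(-105 + c{\left(I{\left(-5,l{\left(-1,1 \right)} \right)},-11 \right)}\right) = \frac{110 \left(-105 + 5\right)}{7} = \frac{110}{7} \left(-100\right) = - \frac{11000}{7}$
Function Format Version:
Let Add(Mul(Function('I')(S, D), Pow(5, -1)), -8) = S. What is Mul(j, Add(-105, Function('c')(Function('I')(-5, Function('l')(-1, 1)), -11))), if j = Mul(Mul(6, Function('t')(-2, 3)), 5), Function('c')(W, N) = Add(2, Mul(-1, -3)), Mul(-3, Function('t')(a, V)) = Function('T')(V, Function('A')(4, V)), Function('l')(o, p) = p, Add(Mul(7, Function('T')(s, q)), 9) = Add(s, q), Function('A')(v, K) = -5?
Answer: Rational(-11000, 7) ≈ -1571.4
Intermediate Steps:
Function('T')(s, q) = Add(Rational(-9, 7), Mul(Rational(1, 7), q), Mul(Rational(1, 7), s)) (Function('T')(s, q) = Add(Rational(-9, 7), Mul(Rational(1, 7), Add(s, q))) = Add(Rational(-9, 7), Mul(Rational(1, 7), Add(q, s))) = Add(Rational(-9, 7), Add(Mul(Rational(1, 7), q), Mul(Rational(1, 7), s))) = Add(Rational(-9, 7), Mul(Rational(1, 7), q), Mul(Rational(1, 7), s)))
Function('I')(S, D) = Add(40, Mul(5, S))
Function('t')(a, V) = Add(Rational(2, 3), Mul(Rational(-1, 21), V)) (Function('t')(a, V) = Mul(Rational(-1, 3), Add(Rational(-9, 7), Mul(Rational(1, 7), -5), Mul(Rational(1, 7), V))) = Mul(Rational(-1, 3), Add(Rational(-9, 7), Rational(-5, 7), Mul(Rational(1, 7), V))) = Mul(Rational(-1, 3), Add(-2, Mul(Rational(1, 7), V))) = Add(Rational(2, 3), Mul(Rational(-1, 21), V)))
Function('c')(W, N) = 5 (Function('c')(W, N) = Add(2, 3) = 5)
j = Rational(110, 7) (j = Mul(Mul(6, Add(Rational(2, 3), Mul(Rational(-1, 21), 3))), 5) = Mul(Mul(6, Add(Rational(2, 3), Rational(-1, 7))), 5) = Mul(Mul(6, Rational(11, 21)), 5) = Mul(Rational(22, 7), 5) = Rational(110, 7) ≈ 15.714)
Mul(j, Add(-105, Function('c')(Function('I')(-5, Function('l')(-1, 1)), -11))) = Mul(Rational(110, 7), Add(-105, 5)) = Mul(Rational(110, 7), -100) = Rational(-11000, 7)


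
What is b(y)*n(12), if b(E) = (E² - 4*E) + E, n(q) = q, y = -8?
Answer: 1056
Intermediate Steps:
b(E) = E² - 3*E
b(y)*n(12) = -8*(-3 - 8)*12 = -8*(-11)*12 = 88*12 = 1056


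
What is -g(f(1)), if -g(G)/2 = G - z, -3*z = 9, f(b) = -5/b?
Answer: -4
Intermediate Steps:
z = -3 (z = -⅓*9 = -3)
g(G) = -6 - 2*G (g(G) = -2*(G - 1*(-3)) = -2*(G + 3) = -2*(3 + G) = -6 - 2*G)
-g(f(1)) = -(-6 - (-10)/1) = -(-6 - (-10)) = -(-6 - 2*(-5)) = -(-6 + 10) = -1*4 = -4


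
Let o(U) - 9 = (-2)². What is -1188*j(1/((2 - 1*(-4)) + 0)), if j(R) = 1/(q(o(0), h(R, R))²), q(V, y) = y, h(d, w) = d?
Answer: -42768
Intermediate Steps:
o(U) = 13 (o(U) = 9 + (-2)² = 9 + 4 = 13)
j(R) = R⁻² (j(R) = 1/(R²) = R⁻²)
-1188*j(1/((2 - 1*(-4)) + 0)) = -1188*((2 - 1*(-4)) + 0)² = -1188*((2 + 4) + 0)² = -1188*(6 + 0)² = -1188/(1/6)² = -1188/6⁻² = -1188*36 = -42768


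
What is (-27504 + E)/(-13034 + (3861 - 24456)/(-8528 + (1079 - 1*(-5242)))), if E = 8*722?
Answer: 47953696/28745443 ≈ 1.6682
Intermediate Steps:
E = 5776
(-27504 + E)/(-13034 + (3861 - 24456)/(-8528 + (1079 - 1*(-5242)))) = (-27504 + 5776)/(-13034 + (3861 - 24456)/(-8528 + (1079 - 1*(-5242)))) = -21728/(-13034 - 20595/(-8528 + (1079 + 5242))) = -21728/(-13034 - 20595/(-8528 + 6321)) = -21728/(-13034 - 20595/(-2207)) = -21728/(-13034 - 20595*(-1/2207)) = -21728/(-13034 + 20595/2207) = -21728/(-28745443/2207) = -21728*(-2207/28745443) = 47953696/28745443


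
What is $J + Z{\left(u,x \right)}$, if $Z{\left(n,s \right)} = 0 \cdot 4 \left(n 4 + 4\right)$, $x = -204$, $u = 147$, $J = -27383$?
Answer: $-27383$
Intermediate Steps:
$Z{\left(n,s \right)} = 0$ ($Z{\left(n,s \right)} = 0 \left(4 n + 4\right) = 0 \left(4 + 4 n\right) = 0$)
$J + Z{\left(u,x \right)} = -27383 + 0 = -27383$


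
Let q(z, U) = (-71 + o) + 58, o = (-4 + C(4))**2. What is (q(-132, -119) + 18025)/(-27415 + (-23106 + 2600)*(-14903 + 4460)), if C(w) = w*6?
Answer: 18412/214116743 ≈ 8.5990e-5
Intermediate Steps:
C(w) = 6*w
o = 400 (o = (-4 + 6*4)**2 = (-4 + 24)**2 = 20**2 = 400)
q(z, U) = 387 (q(z, U) = (-71 + 400) + 58 = 329 + 58 = 387)
(q(-132, -119) + 18025)/(-27415 + (-23106 + 2600)*(-14903 + 4460)) = (387 + 18025)/(-27415 + (-23106 + 2600)*(-14903 + 4460)) = 18412/(-27415 - 20506*(-10443)) = 18412/(-27415 + 214144158) = 18412/214116743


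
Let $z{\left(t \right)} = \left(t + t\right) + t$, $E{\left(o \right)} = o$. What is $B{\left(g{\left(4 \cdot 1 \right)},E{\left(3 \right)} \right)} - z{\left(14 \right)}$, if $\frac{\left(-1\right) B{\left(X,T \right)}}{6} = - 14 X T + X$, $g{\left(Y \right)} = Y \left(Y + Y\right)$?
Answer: $7830$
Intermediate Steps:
$g{\left(Y \right)} = 2 Y^{2}$ ($g{\left(Y \right)} = Y 2 Y = 2 Y^{2}$)
$B{\left(X,T \right)} = - 6 X + 84 T X$ ($B{\left(X,T \right)} = - 6 \left(- 14 X T + X\right) = - 6 \left(- 14 T X + X\right) = - 6 \left(X - 14 T X\right) = - 6 X + 84 T X$)
$z{\left(t \right)} = 3 t$ ($z{\left(t \right)} = 2 t + t = 3 t$)
$B{\left(g{\left(4 \cdot 1 \right)},E{\left(3 \right)} \right)} - z{\left(14 \right)} = 6 \cdot 2 \left(4 \cdot 1\right)^{2} \left(-1 + 14 \cdot 3\right) - 3 \cdot 14 = 6 \cdot 2 \cdot 4^{2} \left(-1 + 42\right) - 42 = 6 \cdot 2 \cdot 16 \cdot 41 - 42 = 6 \cdot 32 \cdot 41 - 42 = 7872 - 42 = 7830$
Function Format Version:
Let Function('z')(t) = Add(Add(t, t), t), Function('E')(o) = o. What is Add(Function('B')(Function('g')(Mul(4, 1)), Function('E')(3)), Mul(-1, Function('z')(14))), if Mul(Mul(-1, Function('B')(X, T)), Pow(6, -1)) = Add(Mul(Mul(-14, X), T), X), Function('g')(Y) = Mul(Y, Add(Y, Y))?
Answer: 7830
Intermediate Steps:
Function('g')(Y) = Mul(2, Pow(Y, 2)) (Function('g')(Y) = Mul(Y, Mul(2, Y)) = Mul(2, Pow(Y, 2)))
Function('B')(X, T) = Add(Mul(-6, X), Mul(84, T, X)) (Function('B')(X, T) = Mul(-6, Add(Mul(Mul(-14, X), T), X)) = Mul(-6, Add(Mul(-14, T, X), X)) = Mul(-6, Add(X, Mul(-14, T, X))) = Add(Mul(-6, X), Mul(84, T, X)))
Function('z')(t) = Mul(3, t) (Function('z')(t) = Add(Mul(2, t), t) = Mul(3, t))
Add(Function('B')(Function('g')(Mul(4, 1)), Function('E')(3)), Mul(-1, Function('z')(14))) = Add(Mul(6, Mul(2, Pow(Mul(4, 1), 2)), Add(-1, Mul(14, 3))), Mul(-1, Mul(3, 14))) = Add(Mul(6, Mul(2, Pow(4, 2)), Add(-1, 42)), Mul(-1, 42)) = Add(Mul(6, Mul(2, 16), 41), -42) = Add(Mul(6, 32, 41), -42) = Add(7872, -42) = 7830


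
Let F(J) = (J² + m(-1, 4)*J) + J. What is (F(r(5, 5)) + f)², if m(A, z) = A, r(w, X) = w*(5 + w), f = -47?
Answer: 6017209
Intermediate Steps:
F(J) = J² (F(J) = (J² - J) + J = J²)
(F(r(5, 5)) + f)² = ((5*(5 + 5))² - 47)² = ((5*10)² - 47)² = (50² - 47)² = (2500 - 47)² = 2453² = 6017209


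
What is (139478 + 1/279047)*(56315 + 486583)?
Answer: 21130088250999366/279047 ≈ 7.5722e+10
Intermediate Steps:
(139478 + 1/279047)*(56315 + 486583) = (139478 + 1/279047)*542898 = (38920917467/279047)*542898 = 21130088250999366/279047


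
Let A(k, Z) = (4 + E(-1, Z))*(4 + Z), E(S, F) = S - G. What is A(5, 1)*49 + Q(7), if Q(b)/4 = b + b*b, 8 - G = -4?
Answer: -1981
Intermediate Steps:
G = 12 (G = 8 - 1*(-4) = 8 + 4 = 12)
E(S, F) = -12 + S (E(S, F) = S - 1*12 = S - 12 = -12 + S)
A(k, Z) = -36 - 9*Z (A(k, Z) = (4 + (-12 - 1))*(4 + Z) = (4 - 13)*(4 + Z) = -9*(4 + Z) = -36 - 9*Z)
Q(b) = 4*b + 4*b**2 (Q(b) = 4*(b + b*b) = 4*(b + b**2) = 4*b + 4*b**2)
A(5, 1)*49 + Q(7) = (-36 - 9*1)*49 + 4*7*(1 + 7) = (-36 - 9)*49 + 4*7*8 = -45*49 + 224 = -2205 + 224 = -1981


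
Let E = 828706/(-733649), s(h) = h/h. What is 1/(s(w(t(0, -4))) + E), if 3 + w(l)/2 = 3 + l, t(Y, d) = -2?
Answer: -733649/95057 ≈ -7.7180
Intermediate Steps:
w(l) = 2*l (w(l) = -6 + 2*(3 + l) = -6 + (6 + 2*l) = 2*l)
s(h) = 1
E = -828706/733649 (E = 828706*(-1/733649) = -828706/733649 ≈ -1.1296)
1/(s(w(t(0, -4))) + E) = 1/(1 - 828706/733649) = 1/(-95057/733649) = -733649/95057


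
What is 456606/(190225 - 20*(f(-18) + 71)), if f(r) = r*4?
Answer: 152202/63415 ≈ 2.4001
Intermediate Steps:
f(r) = 4*r
456606/(190225 - 20*(f(-18) + 71)) = 456606/(190225 - 20*(4*(-18) + 71)) = 456606/(190225 - 20*(-72 + 71)) = 456606/(190225 - 20*(-1)) = 456606/(190225 + 20) = 456606/190245 = 456606*(1/190245) = 152202/63415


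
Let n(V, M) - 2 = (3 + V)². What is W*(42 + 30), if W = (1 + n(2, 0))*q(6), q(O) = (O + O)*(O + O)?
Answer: 290304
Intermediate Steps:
q(O) = 4*O² (q(O) = (2*O)*(2*O) = 4*O²)
n(V, M) = 2 + (3 + V)²
W = 4032 (W = (1 + (2 + (3 + 2)²))*(4*6²) = (1 + (2 + 5²))*(4*36) = (1 + (2 + 25))*144 = (1 + 27)*144 = 28*144 = 4032)
W*(42 + 30) = 4032*(42 + 30) = 4032*72 = 290304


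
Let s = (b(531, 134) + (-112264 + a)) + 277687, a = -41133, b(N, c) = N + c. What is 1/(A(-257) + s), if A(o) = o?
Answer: 1/124698 ≈ 8.0194e-6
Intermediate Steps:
s = 124955 (s = ((531 + 134) + (-112264 - 41133)) + 277687 = (665 - 153397) + 277687 = -152732 + 277687 = 124955)
1/(A(-257) + s) = 1/(-257 + 124955) = 1/124698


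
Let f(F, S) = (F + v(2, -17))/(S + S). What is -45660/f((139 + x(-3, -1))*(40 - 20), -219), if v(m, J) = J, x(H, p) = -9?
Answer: 2222120/287 ≈ 7742.6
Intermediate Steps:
f(F, S) = (-17 + F)/(2*S) (f(F, S) = (F - 17)/(S + S) = (-17 + F)/((2*S)) = (-17 + F)*(1/(2*S)) = (-17 + F)/(2*S))
-45660/f((139 + x(-3, -1))*(40 - 20), -219) = -45660*(-438/(-17 + (139 - 9)*(40 - 20))) = -45660*(-438/(-17 + 130*20)) = -45660*(-438/(-17 + 2600)) = -45660/((½)*(-1/219)*2583) = -45660/(-861/146) = -45660*(-146/861) = 2222120/287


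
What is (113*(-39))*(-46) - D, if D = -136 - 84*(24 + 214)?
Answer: 222850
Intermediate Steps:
D = -20128 (D = -136 - 84*238 = -136 - 19992 = -20128)
(113*(-39))*(-46) - D = (113*(-39))*(-46) - 1*(-20128) = -4407*(-46) + 20128 = 202722 + 20128 = 222850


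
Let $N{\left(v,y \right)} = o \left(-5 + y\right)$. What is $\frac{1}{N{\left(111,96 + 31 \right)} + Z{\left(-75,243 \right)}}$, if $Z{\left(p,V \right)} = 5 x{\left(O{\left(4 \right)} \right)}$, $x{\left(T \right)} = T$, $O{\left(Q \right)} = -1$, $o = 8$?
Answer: $\frac{1}{971} \approx 0.0010299$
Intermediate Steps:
$N{\left(v,y \right)} = -40 + 8 y$ ($N{\left(v,y \right)} = 8 \left(-5 + y\right) = -40 + 8 y$)
$Z{\left(p,V \right)} = -5$ ($Z{\left(p,V \right)} = 5 \left(-1\right) = -5$)
$\frac{1}{N{\left(111,96 + 31 \right)} + Z{\left(-75,243 \right)}} = \frac{1}{\left(-40 + 8 \left(96 + 31\right)\right) - 5} = \frac{1}{\left(-40 + 8 \cdot 127\right) - 5} = \frac{1}{\left(-40 + 1016\right) - 5} = \frac{1}{976 - 5} = \frac{1}{971}$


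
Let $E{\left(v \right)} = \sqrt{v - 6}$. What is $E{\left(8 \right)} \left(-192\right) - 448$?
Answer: $-448 - 192 \sqrt{2} \approx -719.53$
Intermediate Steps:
$E{\left(v \right)} = \sqrt{-6 + v}$
$E{\left(8 \right)} \left(-192\right) - 448 = \sqrt{-6 + 8} \left(-192\right) - 448 = \sqrt{2} \left(-192\right) - 448 = - 192 \sqrt{2} - 448 = -448 - 192 \sqrt{2}$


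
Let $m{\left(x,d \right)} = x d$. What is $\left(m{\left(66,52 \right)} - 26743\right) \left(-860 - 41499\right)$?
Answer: $987430649$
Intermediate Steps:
$m{\left(x,d \right)} = d x$
$\left(m{\left(66,52 \right)} - 26743\right) \left(-860 - 41499\right) = \left(52 \cdot 66 - 26743\right) \left(-860 - 41499\right) = \left(3432 - 26743\right) \left(-42359\right) = \left(-23311\right) \left(-42359\right) = 987430649$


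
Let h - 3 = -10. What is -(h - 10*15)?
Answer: 157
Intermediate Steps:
h = -7 (h = 3 - 10 = -7)
-(h - 10*15) = -(-7 - 10*15) = -(-7 - 150) = -1*(-157) = 157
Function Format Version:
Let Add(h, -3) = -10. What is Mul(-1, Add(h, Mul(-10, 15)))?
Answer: 157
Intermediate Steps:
h = -7 (h = Add(3, -10) = -7)
Mul(-1, Add(h, Mul(-10, 15))) = Mul(-1, Add(-7, Mul(-10, 15))) = Mul(-1, Add(-7, -150)) = Mul(-1, -157) = 157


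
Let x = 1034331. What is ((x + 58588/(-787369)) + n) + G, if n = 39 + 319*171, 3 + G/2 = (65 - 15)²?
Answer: 861313126309/787369 ≈ 1.0939e+6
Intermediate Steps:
G = 4994 (G = -6 + 2*(65 - 15)² = -6 + 2*50² = -6 + 2*2500 = -6 + 5000 = 4994)
n = 54588 (n = 39 + 54549 = 54588)
((x + 58588/(-787369)) + n) + G = ((1034331 + 58588/(-787369)) + 54588) + 4994 = ((1034331 + 58588*(-1/787369)) + 54588) + 4994 = ((1034331 - 58588/787369) + 54588) + 4994 = (814400106551/787369 + 54588) + 4994 = 857381005523/787369 + 4994 = 861313126309/787369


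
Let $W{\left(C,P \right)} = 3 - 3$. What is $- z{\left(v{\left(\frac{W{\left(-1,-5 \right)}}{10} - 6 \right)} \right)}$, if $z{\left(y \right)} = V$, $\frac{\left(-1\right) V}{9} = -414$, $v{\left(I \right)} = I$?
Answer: $-3726$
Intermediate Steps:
$W{\left(C,P \right)} = 0$ ($W{\left(C,P \right)} = 3 - 3 = 0$)
$V = 3726$ ($V = \left(-9\right) \left(-414\right) = 3726$)
$z{\left(y \right)} = 3726$
$- z{\left(v{\left(\frac{W{\left(-1,-5 \right)}}{10} - 6 \right)} \right)} = \left(-1\right) 3726 = -3726$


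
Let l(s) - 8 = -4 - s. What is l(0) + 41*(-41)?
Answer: -1677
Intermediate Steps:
l(s) = 4 - s (l(s) = 8 + (-4 - s) = 4 - s)
l(0) + 41*(-41) = (4 - 1*0) + 41*(-41) = (4 + 0) - 1681 = 4 - 1681 = -1677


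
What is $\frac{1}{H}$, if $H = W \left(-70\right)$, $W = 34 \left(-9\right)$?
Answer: $\frac{1}{21420} \approx 4.6685 \cdot 10^{-5}$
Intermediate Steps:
$W = -306$
$H = 21420$ ($H = \left(-306\right) \left(-70\right) = 21420$)
$\frac{1}{H} = \frac{1}{21420}$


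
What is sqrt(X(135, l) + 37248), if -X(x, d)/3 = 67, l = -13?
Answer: sqrt(37047) ≈ 192.48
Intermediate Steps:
X(x, d) = -201 (X(x, d) = -3*67 = -201)
sqrt(X(135, l) + 37248) = sqrt(-201 + 37248) = sqrt(37047)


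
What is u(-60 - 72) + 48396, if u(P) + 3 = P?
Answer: 48261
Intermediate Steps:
u(P) = -3 + P
u(-60 - 72) + 48396 = (-3 + (-60 - 72)) + 48396 = (-3 - 132) + 48396 = -135 + 48396 = 48261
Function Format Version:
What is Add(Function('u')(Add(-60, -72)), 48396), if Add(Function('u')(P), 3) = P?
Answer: 48261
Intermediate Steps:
Function('u')(P) = Add(-3, P)
Add(Function('u')(Add(-60, -72)), 48396) = Add(Add(-3, Add(-60, -72)), 48396) = Add(Add(-3, -132), 48396) = Add(-135, 48396) = 48261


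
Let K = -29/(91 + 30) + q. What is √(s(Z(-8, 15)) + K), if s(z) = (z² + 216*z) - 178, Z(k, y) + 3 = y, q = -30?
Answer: √305859/11 ≈ 50.277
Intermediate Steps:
Z(k, y) = -3 + y
s(z) = -178 + z² + 216*z
K = -3659/121 (K = -29/(91 + 30) - 30 = -29/121 - 30 = -3659/121 ≈ -30.240)
√(s(Z(-8, 15)) + K) = √((-178 + (-3 + 15)² + 216*(-3 + 15)) - 3659/121) = √((-178 + 12² + 216*12) - 3659/121) = √((-178 + 144 + 2592) - 3659/121) = √(2558 - 3659/121) = √(305859/121) = √305859/11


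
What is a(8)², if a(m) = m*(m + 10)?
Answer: 20736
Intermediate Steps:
a(m) = m*(10 + m)
a(8)² = (8*(10 + 8))² = (8*18)² = 144² = 20736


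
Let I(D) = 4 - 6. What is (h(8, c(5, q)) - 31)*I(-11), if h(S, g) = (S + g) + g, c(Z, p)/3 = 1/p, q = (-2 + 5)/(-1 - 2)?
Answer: 58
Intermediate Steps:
I(D) = -2
q = -1 (q = 3/(-3) = 3*(-⅓) = -1)
c(Z, p) = 3/p
h(S, g) = S + 2*g
(h(8, c(5, q)) - 31)*I(-11) = ((8 + 2*(3/(-1))) - 31)*(-2) = ((8 + 2*(3*(-1))) - 31)*(-2) = ((8 + 2*(-3)) - 31)*(-2) = ((8 - 6) - 31)*(-2) = (2 - 31)*(-2) = -29*(-2) = 58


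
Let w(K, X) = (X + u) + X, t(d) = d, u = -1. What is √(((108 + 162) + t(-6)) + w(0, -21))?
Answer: √221 ≈ 14.866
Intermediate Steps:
w(K, X) = -1 + 2*X (w(K, X) = (X - 1) + X = (-1 + X) + X = -1 + 2*X)
√(((108 + 162) + t(-6)) + w(0, -21)) = √(((108 + 162) - 6) + (-1 + 2*(-21))) = √((270 - 6) + (-1 - 42)) = √(264 - 43) = √221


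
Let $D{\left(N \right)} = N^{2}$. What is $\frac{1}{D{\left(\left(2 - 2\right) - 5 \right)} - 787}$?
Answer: $- \frac{1}{762} \approx -0.0013123$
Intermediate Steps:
$\frac{1}{D{\left(\left(2 - 2\right) - 5 \right)} - 787} = \frac{1}{\left(\left(2 - 2\right) - 5\right)^{2} - 787} = \frac{1}{\left(0 - 5\right)^{2} - 787} = \frac{1}{\left(-5\right)^{2} - 787} = \frac{1}{25 - 787} = \frac{1}{-762} = - \frac{1}{762}$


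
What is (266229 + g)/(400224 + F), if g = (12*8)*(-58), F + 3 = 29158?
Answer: 260661/429379 ≈ 0.60707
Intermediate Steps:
F = 29155 (F = -3 + 29158 = 29155)
g = -5568 (g = 96*(-58) = -5568)
(266229 + g)/(400224 + F) = (266229 - 5568)/(400224 + 29155) = 260661/429379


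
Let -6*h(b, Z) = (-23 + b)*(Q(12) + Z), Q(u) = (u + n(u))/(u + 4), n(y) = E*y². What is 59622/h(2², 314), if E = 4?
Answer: 75312/1403 ≈ 53.679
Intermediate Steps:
n(y) = 4*y²
Q(u) = (u + 4*u²)/(4 + u) (Q(u) = (u + 4*u²)/(u + 4) = (u + 4*u²)/(4 + u))
h(b, Z) = -(-23 + b)*(147/4 + Z)/6 (h(b, Z) = -(-23 + b)*(12*(1 + 4*12)/(4 + 12) + Z)/6 = -(-23 + b)*(12*(1 + 48)/16 + Z)/6 = -(-23 + b)*(12*(1/16)*49 + Z)/6 = -(-23 + b)*(147/4 + Z)/6)
59622/h(2², 314) = 59622/(1127/8 - 49/8*2² + (23/6)*314 - ⅙*314*2²) = 59622/(1127/8 - 49/8*4 + 3611/3 - ⅙*314*4) = 59622/(1127/8 - 49/2 + 3611/3 - 628/3) = 59622/(26657/24) = 59622*(24/26657) = 75312/1403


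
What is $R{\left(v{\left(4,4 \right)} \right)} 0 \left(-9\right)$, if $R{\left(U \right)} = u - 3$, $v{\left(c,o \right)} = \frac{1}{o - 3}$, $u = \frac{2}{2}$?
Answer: $0$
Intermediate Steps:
$u = 1$ ($u = 2 \cdot \frac{1}{2} = 1$)
$v{\left(c,o \right)} = \frac{1}{-3 + o}$
$R{\left(U \right)} = -2$ ($R{\left(U \right)} = 1 - 3 = -2$)
$R{\left(v{\left(4,4 \right)} \right)} 0 \left(-9\right) = \left(-2\right) 0 \left(-9\right) = 0 \left(-9\right) = 0$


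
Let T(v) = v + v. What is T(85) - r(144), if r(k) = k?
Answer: 26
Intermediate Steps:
T(v) = 2*v
T(85) - r(144) = 2*85 - 1*144 = 170 - 144 = 26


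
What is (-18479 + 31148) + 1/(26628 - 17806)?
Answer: 111765919/8822 ≈ 12669.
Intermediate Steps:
(-18479 + 31148) + 1/(26628 - 17806) = 12669 + 1/8822 = 111765919/8822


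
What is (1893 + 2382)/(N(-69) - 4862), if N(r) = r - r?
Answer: -4275/4862 ≈ -0.87927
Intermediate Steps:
N(r) = 0
(1893 + 2382)/(N(-69) - 4862) = (1893 + 2382)/(0 - 4862) = 4275/(-4862) = 4275*(-1/4862) = -4275/4862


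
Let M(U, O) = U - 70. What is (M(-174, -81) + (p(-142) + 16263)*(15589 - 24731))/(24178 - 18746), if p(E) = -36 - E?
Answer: -74822821/2716 ≈ -27549.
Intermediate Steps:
M(U, O) = -70 + U
(M(-174, -81) + (p(-142) + 16263)*(15589 - 24731))/(24178 - 18746) = ((-70 - 174) + ((-36 - 1*(-142)) + 16263)*(15589 - 24731))/(24178 - 18746) = (-244 + ((-36 + 142) + 16263)*(-9142))/5432 = (-244 + (106 + 16263)*(-9142))*(1/5432) = (-244 + 16369*(-9142))*(1/5432) = (-244 - 149645398)*(1/5432) = -149645642*1/5432 = -74822821/2716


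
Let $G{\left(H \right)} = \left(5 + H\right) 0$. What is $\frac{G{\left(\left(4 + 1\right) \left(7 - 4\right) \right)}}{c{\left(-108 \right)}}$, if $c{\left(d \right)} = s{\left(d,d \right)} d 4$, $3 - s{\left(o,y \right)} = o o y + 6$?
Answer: $0$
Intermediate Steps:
$s{\left(o,y \right)} = -3 - y o^{2}$ ($s{\left(o,y \right)} = 3 - \left(o o y + 6\right) = 3 - \left(o^{2} y + 6\right) = 3 - \left(y o^{2} + 6\right) = 3 - \left(6 + y o^{2}\right) = -3 - y o^{2}$)
$G{\left(H \right)} = 0$
$c{\left(d \right)} = 4 d \left(-3 - d^{3}\right)$ ($c{\left(d \right)} = \left(-3 - d d^{2}\right) d 4 = \left(-3 - d^{3}\right) d 4 = d \left(-3 - d^{3}\right) 4 = 4 d \left(-3 - d^{3}\right)$)
$\frac{G{\left(\left(4 + 1\right) \left(7 - 4\right) \right)}}{c{\left(-108 \right)}} = \frac{0}{\left(-4\right) \left(-108\right) \left(3 + \left(-108\right)^{3}\right)} = \frac{0}{\left(-4\right) \left(-108\right) \left(3 - 1259712\right)} = \frac{0}{\left(-4\right) \left(-108\right) \left(-1259709\right)} = \frac{0}{-544194288} = 0 \left(- \frac{1}{544194288}\right) = 0$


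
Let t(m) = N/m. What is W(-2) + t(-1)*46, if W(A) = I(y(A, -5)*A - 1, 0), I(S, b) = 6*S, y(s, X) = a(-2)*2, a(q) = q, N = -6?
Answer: 318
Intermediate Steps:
y(s, X) = -4 (y(s, X) = -2*2 = -4)
W(A) = -6 - 24*A (W(A) = 6*(-4*A - 1) = 6*(-1 - 4*A) = -6 - 24*A)
t(m) = -6/m
W(-2) + t(-1)*46 = (-6 - 24*(-2)) - 6/(-1)*46 = (-6 + 48) - 6*(-1)*46 = 42 + 6*46 = 42 + 276 = 318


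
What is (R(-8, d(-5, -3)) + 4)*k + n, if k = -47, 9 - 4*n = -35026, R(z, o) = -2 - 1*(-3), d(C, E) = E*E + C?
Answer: 34095/4 ≈ 8523.8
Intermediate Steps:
d(C, E) = C + E² (d(C, E) = E² + C = C + E²)
R(z, o) = 1 (R(z, o) = -2 + 3 = 1)
n = 35035/4 (n = 9/4 - ¼*(-35026) = 9/4 + 17513/2 = 35035/4 ≈ 8758.8)
(R(-8, d(-5, -3)) + 4)*k + n = (1 + 4)*(-47) + 35035/4 = 5*(-47) + 35035/4 = -235 + 35035/4 = 34095/4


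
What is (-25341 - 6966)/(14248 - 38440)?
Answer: 10769/8064 ≈ 1.3354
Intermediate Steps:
(-25341 - 6966)/(14248 - 38440) = -32307/(-24192) = -32307*(-1/24192) = 10769/8064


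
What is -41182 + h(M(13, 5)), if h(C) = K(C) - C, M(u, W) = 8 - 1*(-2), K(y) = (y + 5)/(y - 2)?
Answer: -329521/8 ≈ -41190.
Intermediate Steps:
K(y) = (5 + y)/(-2 + y)
M(u, W) = 10 (M(u, W) = 8 + 2 = 10)
h(C) = -C + (5 + C)/(-2 + C) (h(C) = (5 + C)/(-2 + C) - C = -C + (5 + C)/(-2 + C))
-41182 + h(M(13, 5)) = -41182 + (5 + 10 - 1*10*(-2 + 10))/(-2 + 10) = -41182 + (5 + 10 - 1*10*8)/8 = -41182 + (5 + 10 - 80)/8 = -41182 + (1/8)*(-65) = -41182 - 65/8 = -329521/8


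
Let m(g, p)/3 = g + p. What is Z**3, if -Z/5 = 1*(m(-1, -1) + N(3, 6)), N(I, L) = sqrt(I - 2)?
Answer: 15625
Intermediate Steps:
N(I, L) = sqrt(-2 + I)
m(g, p) = 3*g + 3*p (m(g, p) = 3*(g + p) = 3*g + 3*p)
Z = 25 (Z = -5*((3*(-1) + 3*(-1)) + sqrt(-2 + 3)) = -5*((-3 - 3) + sqrt(1)) = -5*(-6 + 1) = -5*(-5) = 25)
Z**3 = 25**3 = 15625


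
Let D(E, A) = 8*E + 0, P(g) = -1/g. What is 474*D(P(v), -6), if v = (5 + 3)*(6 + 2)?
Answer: -237/4 ≈ -59.250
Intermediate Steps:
v = 64 (v = 8*8 = 64)
D(E, A) = 8*E
474*D(P(v), -6) = 474*(8*(-1/64)) = 474*(-1/8) = -237/4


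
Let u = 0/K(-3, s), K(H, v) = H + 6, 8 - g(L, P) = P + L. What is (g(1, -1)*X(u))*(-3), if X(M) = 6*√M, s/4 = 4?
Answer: 0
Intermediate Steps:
g(L, P) = 8 - L - P (g(L, P) = 8 - (P + L) = 8 - (L + P) = 8 + (-L - P) = 8 - L - P)
s = 16 (s = 4*4 = 16)
K(H, v) = 6 + H
u = 0 (u = 0/(6 - 3) = 0/3 = 0*(⅓) = 0)
(g(1, -1)*X(u))*(-3) = ((8 - 1*1 - 1*(-1))*(6*√0))*(-3) = ((8 - 1 + 1)*(6*0))*(-3) = (8*0)*(-3) = 0*(-3) = 0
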